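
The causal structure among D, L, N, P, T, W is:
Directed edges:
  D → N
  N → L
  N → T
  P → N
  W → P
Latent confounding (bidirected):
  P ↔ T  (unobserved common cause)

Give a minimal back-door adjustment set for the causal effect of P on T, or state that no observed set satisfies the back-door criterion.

P→T: no observed back-door set.

desc(P)\{P}={L,N,T}; candidates ⊆ {D,W}.
P↔T: latent back-door arc(s) into P.
size 0: {}; under {} P still reaches {T,W} ∋ T.
size 1: {D}, {W}; under {D} P still reaches {T,W} ∋ T.
size 2: {D,W}; under {D,W} P still reaches {T} ∋ T.
P↔T cannot be blocked by any observed set — no back-door set.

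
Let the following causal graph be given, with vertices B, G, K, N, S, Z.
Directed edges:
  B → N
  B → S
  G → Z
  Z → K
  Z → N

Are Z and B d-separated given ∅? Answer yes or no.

Yes — Z ⊥ B | ∅.

Bayes-Ball from Z | ∅ reaches {G,K,N}.
B ∉ reach(Z|∅) ⇒ Z ⊥ B | ∅.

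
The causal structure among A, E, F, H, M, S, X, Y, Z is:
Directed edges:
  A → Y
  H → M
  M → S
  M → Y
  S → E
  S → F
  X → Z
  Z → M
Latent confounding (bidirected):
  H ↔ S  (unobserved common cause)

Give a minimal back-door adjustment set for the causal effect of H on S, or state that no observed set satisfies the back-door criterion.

H→S: no observed back-door set.

desc(H)\{H}={E,F,M,S,Y}; candidates ⊆ {A,X,Z}.
H↔S: latent back-door arc(s) into H.
size 0: {}; under {} H still reaches {E,F,S} ∋ S.
size 1: {A}, {X}, {Z}; under {A} H still reaches {E,F,S} ∋ S.
size 2: {A,X}, {A,Z}, {X,Z}; under {A,X} H still reaches {E,F,S} ∋ S.
H↔S cannot be blocked by any observed set — no back-door set.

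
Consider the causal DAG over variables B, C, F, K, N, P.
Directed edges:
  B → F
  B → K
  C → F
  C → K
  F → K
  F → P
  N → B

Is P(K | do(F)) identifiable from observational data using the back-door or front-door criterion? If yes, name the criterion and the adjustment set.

P(K|do(F)): backdoor, adjust for {B, C}.

desc(F)\{F}={K,P}; candidates ⊆ {B,C,N}.
size 0: {}; under {} F still reaches {B,C,K,N} ∋ K.
size 1: {B}, {C}, {N}; under {B} F still reaches {C,K} ∋ K.
{B,C}: F⊥K given {B,C} in G with F→· removed — back-door holds.
P(K|do(F)) = Σ_{B,C} P(K|F,B,C)·P(B,C).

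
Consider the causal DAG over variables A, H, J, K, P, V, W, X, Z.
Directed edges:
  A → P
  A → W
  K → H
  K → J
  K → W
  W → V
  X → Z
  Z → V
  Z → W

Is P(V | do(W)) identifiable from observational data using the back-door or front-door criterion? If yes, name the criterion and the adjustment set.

P(V|do(W)): backdoor, adjust for {Z}.

desc(W)\{W}={V}; candidates ⊆ {A,H,J,K,P,X,Z}.
size 0: {}; under {} W still reaches {A,H,J,K,P,V,X,Z} ∋ V.
{Z}: W⊥V given {Z} in G with W→· removed — back-door holds.
P(V|do(W)) = Σ_{Z} P(V|W,Z)·P(Z).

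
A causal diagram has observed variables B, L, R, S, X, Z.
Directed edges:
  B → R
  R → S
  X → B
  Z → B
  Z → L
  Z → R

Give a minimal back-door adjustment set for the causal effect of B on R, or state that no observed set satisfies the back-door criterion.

B→R: minimal back-door set {Z}.

desc(B)\{B}={R,S}; candidates ⊆ {L,X,Z}.
size 0: {}; under {} B still reaches {L,R,S,X,Z} ∋ R.
{Z}: B⊥R given {Z} in G with B→· removed — back-door holds.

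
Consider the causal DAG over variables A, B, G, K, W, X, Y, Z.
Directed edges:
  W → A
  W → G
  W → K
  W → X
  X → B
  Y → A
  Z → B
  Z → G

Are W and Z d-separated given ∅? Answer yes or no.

Bayes-Ball from W | ∅ reaches {A,B,G,K,X}.
Z ∉ reach(W|∅) ⇒ W ⊥ Z | ∅.

Yes — W ⊥ Z | ∅.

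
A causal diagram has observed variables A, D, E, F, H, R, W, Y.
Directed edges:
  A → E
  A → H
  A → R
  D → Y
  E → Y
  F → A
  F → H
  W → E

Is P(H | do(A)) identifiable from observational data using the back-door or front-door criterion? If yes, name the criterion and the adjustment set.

P(H|do(A)): backdoor, adjust for {F}.

desc(A)\{A}={E,H,R,Y}; candidates ⊆ {D,F,W}.
size 0: {}; under {} A still reaches {F,H} ∋ H.
{F}: A⊥H given {F} in G with A→· removed — back-door holds.
P(H|do(A)) = Σ_{F} P(H|A,F)·P(F).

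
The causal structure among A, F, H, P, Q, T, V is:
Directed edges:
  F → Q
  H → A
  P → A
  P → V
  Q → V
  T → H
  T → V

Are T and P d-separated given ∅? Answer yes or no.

Yes — T ⊥ P | ∅.

Bayes-Ball from T | ∅ reaches {A,H,V}.
P ∉ reach(T|∅) ⇒ T ⊥ P | ∅.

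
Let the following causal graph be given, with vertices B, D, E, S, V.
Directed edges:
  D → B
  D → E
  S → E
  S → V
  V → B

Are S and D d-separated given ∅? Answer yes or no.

Yes — S ⊥ D | ∅.

Bayes-Ball from S | ∅ reaches {B,E,V}.
D ∉ reach(S|∅) ⇒ S ⊥ D | ∅.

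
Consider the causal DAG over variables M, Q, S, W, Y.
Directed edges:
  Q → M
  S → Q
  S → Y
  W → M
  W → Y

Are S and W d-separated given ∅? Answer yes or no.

Bayes-Ball from S | ∅ reaches {M,Q,Y}.
W ∉ reach(S|∅) ⇒ S ⊥ W | ∅.

Yes — S ⊥ W | ∅.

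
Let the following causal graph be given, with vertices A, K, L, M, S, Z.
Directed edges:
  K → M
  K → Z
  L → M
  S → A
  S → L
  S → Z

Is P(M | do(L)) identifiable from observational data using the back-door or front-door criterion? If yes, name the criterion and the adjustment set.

P(M|do(L)): backdoor, adjust for ∅.

desc(L)\{L}={M}; candidates ⊆ {A,K,S,Z}.
∅: L⊥M given ∅ in G with L→· removed — back-door holds.
P(M|do(L)) = P(M|L) — no adjustment needed.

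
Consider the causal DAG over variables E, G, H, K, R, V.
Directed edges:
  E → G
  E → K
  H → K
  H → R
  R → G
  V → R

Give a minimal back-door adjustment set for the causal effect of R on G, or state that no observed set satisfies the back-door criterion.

R→G: minimal back-door set ∅.

desc(R)\{R}={G}; candidates ⊆ {E,H,K,V}.
∅: R⊥G given ∅ in G with R→· removed — back-door holds.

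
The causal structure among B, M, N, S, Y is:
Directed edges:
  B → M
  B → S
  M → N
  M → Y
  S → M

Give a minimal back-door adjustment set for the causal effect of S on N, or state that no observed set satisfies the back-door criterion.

desc(S)\{S}={M,N,Y}; candidates ⊆ {B}.
size 0: {}; under {} S still reaches {B,M,N,Y} ∋ N.
{B}: S⊥N given {B} in G with S→· removed — back-door holds.

S→N: minimal back-door set {B}.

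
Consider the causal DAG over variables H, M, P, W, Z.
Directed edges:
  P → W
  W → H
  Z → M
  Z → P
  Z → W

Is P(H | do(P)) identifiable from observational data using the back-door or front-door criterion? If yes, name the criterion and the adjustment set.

P(H|do(P)): backdoor, adjust for {Z}.

desc(P)\{P}={H,W}; candidates ⊆ {M,Z}.
size 0: {}; under {} P still reaches {H,M,W,Z} ∋ H.
{Z}: P⊥H given {Z} in G with P→· removed — back-door holds.
P(H|do(P)) = Σ_{Z} P(H|P,Z)·P(Z).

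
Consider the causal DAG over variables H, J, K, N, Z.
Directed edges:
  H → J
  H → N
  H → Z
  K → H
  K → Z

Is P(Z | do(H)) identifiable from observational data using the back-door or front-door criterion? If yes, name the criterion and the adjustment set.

desc(H)\{H}={J,N,Z}; candidates ⊆ {K}.
size 0: {}; under {} H still reaches {K,Z} ∋ Z.
{K}: H⊥Z given {K} in G with H→· removed — back-door holds.
P(Z|do(H)) = Σ_{K} P(Z|H,K)·P(K).

P(Z|do(H)): backdoor, adjust for {K}.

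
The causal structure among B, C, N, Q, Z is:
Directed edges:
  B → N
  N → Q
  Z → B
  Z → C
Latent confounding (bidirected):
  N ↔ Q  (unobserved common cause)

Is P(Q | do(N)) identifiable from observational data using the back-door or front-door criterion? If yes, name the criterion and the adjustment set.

P(Q|do(N)): not identifiable (no BD/FD set).

desc(N)\{N}={Q}; candidates ⊆ {B,C,Z}.
N↔Q: latent back-door arc(s) into N.
size 0: {}; under {} N still reaches {B,C,Q,Z} ∋ Q.
size 1: {B}, {C}, {Z}; under {B} N still reaches {Q} ∋ Q.
size 2: {B,C}, {B,Z}, {C,Z}; under {B,C} N still reaches {Q} ∋ Q.
N↔Q cannot be blocked by any observed set — no back-door set.
No mediator lies on a directed N→…→Q path.
Neither criterion identifies P(Q|do(N)) in this graph.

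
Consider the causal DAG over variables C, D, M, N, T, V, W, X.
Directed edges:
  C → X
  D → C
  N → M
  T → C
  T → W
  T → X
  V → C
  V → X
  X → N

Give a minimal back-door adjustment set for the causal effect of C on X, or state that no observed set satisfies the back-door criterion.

desc(C)\{C}={M,N,X}; candidates ⊆ {D,T,V,W}.
size 0: {}; under {} C still reaches {D,M,N,T,V,W,X} ∋ X.
size 1: {D}, {T}, {V} …(+1); under {D} C still reaches {M,N,T,V,W,X} ∋ X.
{T,V}: C⊥X given {T,V} in G with C→· removed — back-door holds.

C→X: minimal back-door set {T, V}.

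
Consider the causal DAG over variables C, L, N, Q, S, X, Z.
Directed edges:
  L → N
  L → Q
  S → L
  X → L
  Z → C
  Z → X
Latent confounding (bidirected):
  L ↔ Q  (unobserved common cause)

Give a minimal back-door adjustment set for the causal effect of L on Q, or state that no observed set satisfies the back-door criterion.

desc(L)\{L}={N,Q}; candidates ⊆ {C,S,X,Z}.
L↔Q: latent back-door arc(s) into L.
size 0: {}; under {} L still reaches {C,Q,S,X,Z} ∋ Q.
size 1: {C}, {S}, {X} …(+1); under {C} L still reaches {Q,S,X,Z} ∋ Q.
size 2: {C,S}, {C,X}, {C,Z} …(+3); under {C,S} L still reaches {Q,X,Z} ∋ Q.
L↔Q cannot be blocked by any observed set — no back-door set.

L→Q: no observed back-door set.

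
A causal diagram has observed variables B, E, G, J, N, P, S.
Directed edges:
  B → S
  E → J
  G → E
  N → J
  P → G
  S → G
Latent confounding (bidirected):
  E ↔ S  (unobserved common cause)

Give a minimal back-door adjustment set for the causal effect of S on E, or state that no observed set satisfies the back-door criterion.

desc(S)\{S}={E,G,J}; candidates ⊆ {B,N,P}.
S↔E: latent back-door arc(s) into S.
size 0: {}; under {} S still reaches {B,E,J} ∋ E.
size 1: {B}, {N}, {P}; under {B} S still reaches {E,J} ∋ E.
size 2: {B,N}, {B,P}, {N,P}; under {B,N} S still reaches {E,J} ∋ E.
S↔E cannot be blocked by any observed set — no back-door set.

S→E: no observed back-door set.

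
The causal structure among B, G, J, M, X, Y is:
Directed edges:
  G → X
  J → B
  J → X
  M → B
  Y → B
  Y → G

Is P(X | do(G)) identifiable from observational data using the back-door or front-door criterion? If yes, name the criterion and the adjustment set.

desc(G)\{G}={X}; candidates ⊆ {B,J,M,Y}.
∅: G⊥X given ∅ in G with G→· removed — back-door holds.
P(X|do(G)) = P(X|G) — no adjustment needed.

P(X|do(G)): backdoor, adjust for ∅.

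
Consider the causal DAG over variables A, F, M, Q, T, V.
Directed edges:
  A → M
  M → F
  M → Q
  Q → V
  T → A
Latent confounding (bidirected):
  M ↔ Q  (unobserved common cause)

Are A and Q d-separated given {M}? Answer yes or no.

Bayes-Ball from A | {M} reaches {Q,T,V}.
Q ∈ reach(A|{M}) ⇒ A ⊥̸ Q | {M}.

No — A and Q are d-connected given {M}.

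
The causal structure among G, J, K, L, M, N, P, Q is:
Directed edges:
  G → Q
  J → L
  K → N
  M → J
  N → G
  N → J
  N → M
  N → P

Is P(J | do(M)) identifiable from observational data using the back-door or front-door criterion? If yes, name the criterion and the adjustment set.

P(J|do(M)): backdoor, adjust for {N}.

desc(M)\{M}={J,L}; candidates ⊆ {G,K,N,P,Q}.
size 0: {}; under {} M still reaches {G,J,K,L,N,P,Q} ∋ J.
{N}: M⊥J given {N} in G with M→· removed — back-door holds.
P(J|do(M)) = Σ_{N} P(J|M,N)·P(N).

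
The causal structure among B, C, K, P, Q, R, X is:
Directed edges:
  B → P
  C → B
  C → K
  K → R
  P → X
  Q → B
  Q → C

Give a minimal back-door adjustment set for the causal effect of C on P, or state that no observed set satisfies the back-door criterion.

C→P: minimal back-door set {Q}.

desc(C)\{C}={B,K,P,R,X}; candidates ⊆ {Q}.
size 0: {}; under {} C still reaches {B,P,Q,X} ∋ P.
{Q}: C⊥P given {Q} in G with C→· removed — back-door holds.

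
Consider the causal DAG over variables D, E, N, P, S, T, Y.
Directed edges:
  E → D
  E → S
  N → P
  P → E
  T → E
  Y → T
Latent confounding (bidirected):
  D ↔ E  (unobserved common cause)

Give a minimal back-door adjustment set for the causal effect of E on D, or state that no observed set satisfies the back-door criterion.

E→D: no observed back-door set.

desc(E)\{E}={D,S}; candidates ⊆ {N,P,T,Y}.
E↔D: latent back-door arc(s) into E.
size 0: {}; under {} E still reaches {D,N,P,T,Y} ∋ D.
size 1: {N}, {P}, {T} …(+1); under {N} E still reaches {D,P,T,Y} ∋ D.
size 2: {N,P}, {N,T}, {N,Y} …(+3); under {N,P} E still reaches {D,T,Y} ∋ D.
E↔D cannot be blocked by any observed set — no back-door set.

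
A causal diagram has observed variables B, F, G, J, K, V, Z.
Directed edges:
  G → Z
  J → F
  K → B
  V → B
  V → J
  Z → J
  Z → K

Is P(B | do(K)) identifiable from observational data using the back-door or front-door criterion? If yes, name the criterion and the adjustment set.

desc(K)\{K}={B}; candidates ⊆ {F,G,J,V,Z}.
∅: K⊥B given ∅ in G with K→· removed — back-door holds.
P(B|do(K)) = P(B|K) — no adjustment needed.

P(B|do(K)): backdoor, adjust for ∅.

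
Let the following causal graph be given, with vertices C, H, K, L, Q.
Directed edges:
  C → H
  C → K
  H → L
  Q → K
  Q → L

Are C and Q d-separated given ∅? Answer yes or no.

Yes — C ⊥ Q | ∅.

Bayes-Ball from C | ∅ reaches {H,K,L}.
Q ∉ reach(C|∅) ⇒ C ⊥ Q | ∅.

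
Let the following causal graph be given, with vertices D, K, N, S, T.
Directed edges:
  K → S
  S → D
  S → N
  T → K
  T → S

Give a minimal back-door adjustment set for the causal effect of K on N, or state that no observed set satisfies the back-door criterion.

K→N: minimal back-door set {T}.

desc(K)\{K}={D,N,S}; candidates ⊆ {T}.
size 0: {}; under {} K still reaches {D,N,S,T} ∋ N.
{T}: K⊥N given {T} in G with K→· removed — back-door holds.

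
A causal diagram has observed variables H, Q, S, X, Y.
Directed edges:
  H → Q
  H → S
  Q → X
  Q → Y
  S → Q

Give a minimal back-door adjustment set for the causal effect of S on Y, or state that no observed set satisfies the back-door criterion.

S→Y: minimal back-door set {H}.

desc(S)\{S}={Q,X,Y}; candidates ⊆ {H}.
size 0: {}; under {} S still reaches {H,Q,X,Y} ∋ Y.
{H}: S⊥Y given {H} in G with S→· removed — back-door holds.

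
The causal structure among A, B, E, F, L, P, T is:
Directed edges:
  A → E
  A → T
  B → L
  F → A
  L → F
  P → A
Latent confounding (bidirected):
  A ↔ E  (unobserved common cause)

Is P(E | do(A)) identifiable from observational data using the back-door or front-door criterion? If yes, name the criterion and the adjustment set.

desc(A)\{A}={E,T}; candidates ⊆ {B,F,L,P}.
A↔E: latent back-door arc(s) into A.
size 0: {}; under {} A still reaches {B,E,F,L,P} ∋ E.
size 1: {B}, {F}, {L} …(+1); under {B} A still reaches {E,F,L,P} ∋ E.
size 2: {B,F}, {B,L}, {B,P} …(+3); under {B,F} A still reaches {E,P} ∋ E.
A↔E cannot be blocked by any observed set — no back-door set.
No mediator lies on a directed A→…→E path.
Neither criterion identifies P(E|do(A)) in this graph.

P(E|do(A)): not identifiable (no BD/FD set).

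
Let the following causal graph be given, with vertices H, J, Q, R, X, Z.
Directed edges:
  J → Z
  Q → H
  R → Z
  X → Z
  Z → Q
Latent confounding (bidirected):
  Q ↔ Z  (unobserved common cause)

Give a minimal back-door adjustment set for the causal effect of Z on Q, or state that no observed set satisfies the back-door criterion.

Z→Q: no observed back-door set.

desc(Z)\{Z}={H,Q}; candidates ⊆ {J,R,X}.
Z↔Q: latent back-door arc(s) into Z.
size 0: {}; under {} Z still reaches {H,J,Q,R,X} ∋ Q.
size 1: {J}, {R}, {X}; under {J} Z still reaches {H,Q,R,X} ∋ Q.
size 2: {J,R}, {J,X}, {R,X}; under {J,R} Z still reaches {H,Q,X} ∋ Q.
Z↔Q cannot be blocked by any observed set — no back-door set.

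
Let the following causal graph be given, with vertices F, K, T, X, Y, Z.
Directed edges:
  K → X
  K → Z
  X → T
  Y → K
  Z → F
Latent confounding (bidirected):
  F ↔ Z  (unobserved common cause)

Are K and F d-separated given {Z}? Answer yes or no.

Bayes-Ball from K | {Z} reaches {F,T,X,Y}.
F ∈ reach(K|{Z}) ⇒ K ⊥̸ F | {Z}.

No — K and F are d-connected given {Z}.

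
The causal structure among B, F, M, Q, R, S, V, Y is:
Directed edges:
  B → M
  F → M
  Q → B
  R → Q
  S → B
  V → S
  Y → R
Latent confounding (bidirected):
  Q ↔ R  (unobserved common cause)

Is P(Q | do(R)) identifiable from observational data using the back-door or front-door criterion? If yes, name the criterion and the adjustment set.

desc(R)\{R}={B,M,Q}; candidates ⊆ {F,S,V,Y}.
R↔Q: latent back-door arc(s) into R.
size 0: {}; under {} R still reaches {B,M,Q,Y} ∋ Q.
size 1: {F}, {S}, {V} …(+1); under {F} R still reaches {B,M,Q,Y} ∋ Q.
size 2: {F,S}, {F,V}, {F,Y} …(+3); under {F,S} R still reaches {B,M,Q,Y} ∋ Q.
R↔Q cannot be blocked by any observed set — no back-door set.
No mediator lies on a directed R→…→Q path.
Neither criterion identifies P(Q|do(R)) in this graph.

P(Q|do(R)): not identifiable (no BD/FD set).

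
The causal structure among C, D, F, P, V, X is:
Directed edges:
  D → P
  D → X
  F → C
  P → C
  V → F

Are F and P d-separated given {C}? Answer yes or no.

No — F and P are d-connected given {C}.

Bayes-Ball from F | {C} reaches {D,P,V,X}.
P ∈ reach(F|{C}) ⇒ F ⊥̸ P | {C}.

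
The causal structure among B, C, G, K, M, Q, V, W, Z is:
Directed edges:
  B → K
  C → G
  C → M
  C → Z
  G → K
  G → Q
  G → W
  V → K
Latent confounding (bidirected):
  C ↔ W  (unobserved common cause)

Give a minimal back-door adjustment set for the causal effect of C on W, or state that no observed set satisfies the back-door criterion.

desc(C)\{C}={G,K,M,Q,W,Z}; candidates ⊆ {B,V}.
C↔W: latent back-door arc(s) into C.
size 0: {}; under {} C still reaches {W} ∋ W.
size 1: {B}, {V}; under {B} C still reaches {W} ∋ W.
size 2: {B,V}; under {B,V} C still reaches {W} ∋ W.
C↔W cannot be blocked by any observed set — no back-door set.

C→W: no observed back-door set.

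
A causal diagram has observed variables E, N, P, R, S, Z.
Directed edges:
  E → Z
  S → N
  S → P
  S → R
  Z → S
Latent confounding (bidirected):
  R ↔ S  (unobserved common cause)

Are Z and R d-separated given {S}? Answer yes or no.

Bayes-Ball from Z | {S} reaches {E,R}.
R ∈ reach(Z|{S}) ⇒ Z ⊥̸ R | {S}.

No — Z and R are d-connected given {S}.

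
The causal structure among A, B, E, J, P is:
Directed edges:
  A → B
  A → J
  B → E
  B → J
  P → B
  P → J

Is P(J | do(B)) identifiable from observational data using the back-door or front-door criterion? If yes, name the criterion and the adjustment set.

P(J|do(B)): backdoor, adjust for {A, P}.

desc(B)\{B}={E,J}; candidates ⊆ {A,P}.
size 0: {}; under {} B still reaches {A,J,P} ∋ J.
size 1: {A}, {P}; under {A} B still reaches {J,P} ∋ J.
{A,P}: B⊥J given {A,P} in G with B→· removed — back-door holds.
P(J|do(B)) = Σ_{A,P} P(J|B,A,P)·P(A,P).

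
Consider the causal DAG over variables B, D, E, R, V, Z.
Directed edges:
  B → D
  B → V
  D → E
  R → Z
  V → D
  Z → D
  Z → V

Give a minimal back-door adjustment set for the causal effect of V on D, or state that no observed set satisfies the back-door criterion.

V→D: minimal back-door set {B, Z}.

desc(V)\{V}={D,E}; candidates ⊆ {B,R,Z}.
size 0: {}; under {} V still reaches {B,D,E,R,Z} ∋ D.
size 1: {B}, {R}, {Z}; under {B} V still reaches {D,E,R,Z} ∋ D.
{B,Z}: V⊥D given {B,Z} in G with V→· removed — back-door holds.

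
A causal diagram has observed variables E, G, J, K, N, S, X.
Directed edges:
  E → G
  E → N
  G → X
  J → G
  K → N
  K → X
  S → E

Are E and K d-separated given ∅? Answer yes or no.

Bayes-Ball from E | ∅ reaches {G,N,S,X}.
K ∉ reach(E|∅) ⇒ E ⊥ K | ∅.

Yes — E ⊥ K | ∅.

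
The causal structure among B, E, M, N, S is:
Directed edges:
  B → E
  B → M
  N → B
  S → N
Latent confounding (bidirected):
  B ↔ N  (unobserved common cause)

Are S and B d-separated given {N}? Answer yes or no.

Bayes-Ball from S | {N} reaches {B,E,M}.
B ∈ reach(S|{N}) ⇒ S ⊥̸ B | {N}.

No — S and B are d-connected given {N}.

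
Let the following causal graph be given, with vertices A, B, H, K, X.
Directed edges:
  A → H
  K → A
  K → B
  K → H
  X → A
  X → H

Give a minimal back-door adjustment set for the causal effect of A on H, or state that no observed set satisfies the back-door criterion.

desc(A)\{A}={H}; candidates ⊆ {B,K,X}.
size 0: {}; under {} A still reaches {B,H,K,X} ∋ H.
size 1: {B}, {K}, {X}; under {B} A still reaches {H,K,X} ∋ H.
{K,X}: A⊥H given {K,X} in G with A→· removed — back-door holds.

A→H: minimal back-door set {K, X}.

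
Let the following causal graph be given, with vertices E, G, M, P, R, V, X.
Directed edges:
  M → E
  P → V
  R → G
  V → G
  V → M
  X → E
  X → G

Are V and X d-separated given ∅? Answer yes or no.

Yes — V ⊥ X | ∅.

Bayes-Ball from V | ∅ reaches {E,G,M,P}.
X ∉ reach(V|∅) ⇒ V ⊥ X | ∅.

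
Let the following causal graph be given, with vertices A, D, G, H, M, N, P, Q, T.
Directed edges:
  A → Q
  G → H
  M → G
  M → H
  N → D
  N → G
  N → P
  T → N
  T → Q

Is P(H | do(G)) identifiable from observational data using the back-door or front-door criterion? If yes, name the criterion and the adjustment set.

P(H|do(G)): backdoor, adjust for {M}.

desc(G)\{G}={H}; candidates ⊆ {A,D,M,N,P,Q,T}.
size 0: {}; under {} G still reaches {D,H,M,N,P,Q,T} ∋ H.
{M}: G⊥H given {M} in G with G→· removed — back-door holds.
P(H|do(G)) = Σ_{M} P(H|G,M)·P(M).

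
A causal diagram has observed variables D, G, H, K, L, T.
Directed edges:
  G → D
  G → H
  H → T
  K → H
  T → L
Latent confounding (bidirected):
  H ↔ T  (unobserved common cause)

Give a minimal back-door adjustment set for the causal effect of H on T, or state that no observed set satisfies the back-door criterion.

desc(H)\{H}={L,T}; candidates ⊆ {D,G,K}.
H↔T: latent back-door arc(s) into H.
size 0: {}; under {} H still reaches {D,G,K,L,T} ∋ T.
size 1: {D}, {G}, {K}; under {D} H still reaches {G,K,L,T} ∋ T.
size 2: {D,G}, {D,K}, {G,K}; under {D,G} H still reaches {K,L,T} ∋ T.
H↔T cannot be blocked by any observed set — no back-door set.

H→T: no observed back-door set.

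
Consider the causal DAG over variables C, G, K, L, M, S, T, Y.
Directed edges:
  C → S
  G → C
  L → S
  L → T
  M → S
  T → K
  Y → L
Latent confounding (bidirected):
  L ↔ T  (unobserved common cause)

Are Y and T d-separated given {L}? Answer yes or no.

Bayes-Ball from Y | {L} reaches {K,T}.
T ∈ reach(Y|{L}) ⇒ Y ⊥̸ T | {L}.

No — Y and T are d-connected given {L}.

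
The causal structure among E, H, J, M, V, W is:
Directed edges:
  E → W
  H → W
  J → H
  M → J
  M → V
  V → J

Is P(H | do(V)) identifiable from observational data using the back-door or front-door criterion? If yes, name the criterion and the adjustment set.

P(H|do(V)): backdoor, adjust for {M}.

desc(V)\{V}={H,J,W}; candidates ⊆ {E,M}.
size 0: {}; under {} V still reaches {H,J,M,W} ∋ H.
{M}: V⊥H given {M} in G with V→· removed — back-door holds.
P(H|do(V)) = Σ_{M} P(H|V,M)·P(M).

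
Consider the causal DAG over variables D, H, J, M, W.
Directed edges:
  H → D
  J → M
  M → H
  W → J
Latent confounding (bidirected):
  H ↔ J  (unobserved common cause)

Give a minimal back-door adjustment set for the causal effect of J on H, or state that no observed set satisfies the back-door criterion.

desc(J)\{J}={D,H,M}; candidates ⊆ {W}.
J↔H: latent back-door arc(s) into J.
size 0: {}; under {} J still reaches {D,H,W} ∋ H.
size 1: {W}; under {W} J still reaches {D,H} ∋ H.
J↔H cannot be blocked by any observed set — no back-door set.

J→H: no observed back-door set.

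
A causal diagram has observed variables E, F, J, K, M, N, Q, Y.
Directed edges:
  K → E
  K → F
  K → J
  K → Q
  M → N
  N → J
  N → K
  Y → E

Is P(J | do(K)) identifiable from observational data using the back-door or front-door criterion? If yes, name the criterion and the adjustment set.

P(J|do(K)): backdoor, adjust for {N}.

desc(K)\{K}={E,F,J,Q}; candidates ⊆ {M,N,Y}.
size 0: {}; under {} K still reaches {J,M,N} ∋ J.
{N}: K⊥J given {N} in G with K→· removed — back-door holds.
P(J|do(K)) = Σ_{N} P(J|K,N)·P(N).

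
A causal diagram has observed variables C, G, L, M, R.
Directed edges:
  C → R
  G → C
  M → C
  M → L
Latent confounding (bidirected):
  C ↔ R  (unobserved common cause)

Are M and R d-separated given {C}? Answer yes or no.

No — M and R are d-connected given {C}.

Bayes-Ball from M | {C} reaches {G,L,R}.
R ∈ reach(M|{C}) ⇒ M ⊥̸ R | {C}.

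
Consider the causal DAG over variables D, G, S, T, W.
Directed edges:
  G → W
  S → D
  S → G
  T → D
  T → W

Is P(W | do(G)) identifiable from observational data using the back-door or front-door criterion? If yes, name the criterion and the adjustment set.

P(W|do(G)): backdoor, adjust for ∅.

desc(G)\{G}={W}; candidates ⊆ {D,S,T}.
∅: G⊥W given ∅ in G with G→· removed — back-door holds.
P(W|do(G)) = P(W|G) — no adjustment needed.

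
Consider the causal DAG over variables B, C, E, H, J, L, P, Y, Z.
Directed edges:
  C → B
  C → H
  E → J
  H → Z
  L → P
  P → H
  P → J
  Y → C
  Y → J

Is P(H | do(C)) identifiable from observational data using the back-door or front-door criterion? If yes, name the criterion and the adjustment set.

P(H|do(C)): backdoor, adjust for ∅.

desc(C)\{C}={B,H,Z}; candidates ⊆ {E,J,L,P,Y}.
∅: C⊥H given ∅ in G with C→· removed — back-door holds.
P(H|do(C)) = P(H|C) — no adjustment needed.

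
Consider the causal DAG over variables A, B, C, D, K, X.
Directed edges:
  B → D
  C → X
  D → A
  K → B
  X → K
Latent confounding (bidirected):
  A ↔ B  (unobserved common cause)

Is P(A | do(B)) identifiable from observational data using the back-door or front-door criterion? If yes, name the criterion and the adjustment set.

desc(B)\{B}={A,D}; candidates ⊆ {C,K,X}.
B↔A: latent back-door arc(s) into B.
size 0: {}; under {} B still reaches {A,C,K,X} ∋ A.
size 1: {C}, {K}, {X}; under {C} B still reaches {A,K,X} ∋ A.
size 2: {C,K}, {C,X}, {K,X}; under {C,K} B still reaches {A} ∋ A.
B↔A cannot be blocked by any observed set — no back-door set.
{D}: (i) intercepts every directed B→A path; (ii) no back-door B→{D}; (iii) {B} blocks every back-door {D}→A. Front-door holds.
P(A|do(B)) = Σ_{D} P(D|B) Σ_{B'} P(A|D,B')P(B').

P(A|do(B)): frontdoor, adjust for {D}.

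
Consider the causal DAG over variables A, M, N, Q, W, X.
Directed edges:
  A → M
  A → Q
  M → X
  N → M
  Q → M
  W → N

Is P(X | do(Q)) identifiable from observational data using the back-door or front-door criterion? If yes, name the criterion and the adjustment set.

desc(Q)\{Q}={M,X}; candidates ⊆ {A,N,W}.
size 0: {}; under {} Q still reaches {A,M,X} ∋ X.
{A}: Q⊥X given {A} in G with Q→· removed — back-door holds.
P(X|do(Q)) = Σ_{A} P(X|Q,A)·P(A).

P(X|do(Q)): backdoor, adjust for {A}.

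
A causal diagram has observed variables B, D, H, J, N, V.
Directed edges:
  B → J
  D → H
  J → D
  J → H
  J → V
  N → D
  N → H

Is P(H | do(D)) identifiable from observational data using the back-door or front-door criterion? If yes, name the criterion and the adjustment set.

P(H|do(D)): backdoor, adjust for {J, N}.

desc(D)\{D}={H}; candidates ⊆ {B,J,N,V}.
size 0: {}; under {} D still reaches {B,H,J,N,V} ∋ H.
size 1: {B}, {J}, {N} …(+1); under {B} D still reaches {H,J,N,V} ∋ H.
{J,N}: D⊥H given {J,N} in G with D→· removed — back-door holds.
P(H|do(D)) = Σ_{J,N} P(H|D,J,N)·P(J,N).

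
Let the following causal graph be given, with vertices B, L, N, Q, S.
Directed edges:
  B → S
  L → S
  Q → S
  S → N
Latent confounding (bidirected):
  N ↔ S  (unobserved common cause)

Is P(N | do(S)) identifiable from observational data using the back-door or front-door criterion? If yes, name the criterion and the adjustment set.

P(N|do(S)): not identifiable (no BD/FD set).

desc(S)\{S}={N}; candidates ⊆ {B,L,Q}.
S↔N: latent back-door arc(s) into S.
size 0: {}; under {} S still reaches {B,L,N,Q} ∋ N.
size 1: {B}, {L}, {Q}; under {B} S still reaches {L,N,Q} ∋ N.
size 2: {B,L}, {B,Q}, {L,Q}; under {B,L} S still reaches {N,Q} ∋ N.
S↔N cannot be blocked by any observed set — no back-door set.
No mediator lies on a directed S→…→N path.
Neither criterion identifies P(N|do(S)) in this graph.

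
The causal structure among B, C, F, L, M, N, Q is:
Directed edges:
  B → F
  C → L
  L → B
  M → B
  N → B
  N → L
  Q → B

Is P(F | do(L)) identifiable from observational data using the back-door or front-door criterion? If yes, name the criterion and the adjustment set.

desc(L)\{L}={B,F}; candidates ⊆ {C,M,N,Q}.
size 0: {}; under {} L still reaches {B,C,F,N} ∋ F.
{N}: L⊥F given {N} in G with L→· removed — back-door holds.
P(F|do(L)) = Σ_{N} P(F|L,N)·P(N).

P(F|do(L)): backdoor, adjust for {N}.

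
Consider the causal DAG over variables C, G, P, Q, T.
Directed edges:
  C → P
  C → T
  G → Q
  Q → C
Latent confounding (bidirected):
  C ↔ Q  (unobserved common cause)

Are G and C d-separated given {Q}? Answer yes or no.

No — G and C are d-connected given {Q}.

Bayes-Ball from G | {Q} reaches {C,P,T}.
C ∈ reach(G|{Q}) ⇒ G ⊥̸ C | {Q}.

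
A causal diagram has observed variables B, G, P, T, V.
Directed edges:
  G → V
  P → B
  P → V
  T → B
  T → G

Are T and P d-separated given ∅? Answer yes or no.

Yes — T ⊥ P | ∅.

Bayes-Ball from T | ∅ reaches {B,G,V}.
P ∉ reach(T|∅) ⇒ T ⊥ P | ∅.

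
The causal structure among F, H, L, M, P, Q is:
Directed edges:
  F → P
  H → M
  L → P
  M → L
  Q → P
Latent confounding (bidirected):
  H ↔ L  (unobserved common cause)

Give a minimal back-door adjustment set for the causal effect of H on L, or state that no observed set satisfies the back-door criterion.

H→L: no observed back-door set.

desc(H)\{H}={L,M,P}; candidates ⊆ {F,Q}.
H↔L: latent back-door arc(s) into H.
size 0: {}; under {} H still reaches {L,P} ∋ L.
size 1: {F}, {Q}; under {F} H still reaches {L,P} ∋ L.
size 2: {F,Q}; under {F,Q} H still reaches {L,P} ∋ L.
H↔L cannot be blocked by any observed set — no back-door set.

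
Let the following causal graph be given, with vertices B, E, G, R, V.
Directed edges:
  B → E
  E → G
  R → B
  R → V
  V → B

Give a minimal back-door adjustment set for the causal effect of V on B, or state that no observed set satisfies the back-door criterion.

V→B: minimal back-door set {R}.

desc(V)\{V}={B,E,G}; candidates ⊆ {R}.
size 0: {}; under {} V still reaches {B,E,G,R} ∋ B.
{R}: V⊥B given {R} in G with V→· removed — back-door holds.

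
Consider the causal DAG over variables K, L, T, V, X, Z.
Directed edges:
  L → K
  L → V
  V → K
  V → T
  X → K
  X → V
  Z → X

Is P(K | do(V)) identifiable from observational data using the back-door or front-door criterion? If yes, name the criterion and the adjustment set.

P(K|do(V)): backdoor, adjust for {L, X}.

desc(V)\{V}={K,T}; candidates ⊆ {L,X,Z}.
size 0: {}; under {} V still reaches {K,L,X,Z} ∋ K.
size 1: {L}, {X}, {Z}; under {L} V still reaches {K,X,Z} ∋ K.
{L,X}: V⊥K given {L,X} in G with V→· removed — back-door holds.
P(K|do(V)) = Σ_{L,X} P(K|V,L,X)·P(L,X).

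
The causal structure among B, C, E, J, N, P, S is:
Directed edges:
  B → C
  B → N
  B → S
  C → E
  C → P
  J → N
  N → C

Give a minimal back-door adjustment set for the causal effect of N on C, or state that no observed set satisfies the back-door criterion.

N→C: minimal back-door set {B}.

desc(N)\{N}={C,E,P}; candidates ⊆ {B,J,S}.
size 0: {}; under {} N still reaches {B,C,E,J,P,S} ∋ C.
{B}: N⊥C given {B} in G with N→· removed — back-door holds.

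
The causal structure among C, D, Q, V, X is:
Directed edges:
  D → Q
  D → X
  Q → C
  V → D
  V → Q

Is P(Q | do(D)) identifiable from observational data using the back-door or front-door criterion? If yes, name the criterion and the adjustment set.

desc(D)\{D}={C,Q,X}; candidates ⊆ {V}.
size 0: {}; under {} D still reaches {C,Q,V} ∋ Q.
{V}: D⊥Q given {V} in G with D→· removed — back-door holds.
P(Q|do(D)) = Σ_{V} P(Q|D,V)·P(V).

P(Q|do(D)): backdoor, adjust for {V}.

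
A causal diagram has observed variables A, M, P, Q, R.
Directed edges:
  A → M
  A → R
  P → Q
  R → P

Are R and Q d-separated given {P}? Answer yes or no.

Bayes-Ball from R | {P} reaches {A,M}.
Q ∉ reach(R|{P}) ⇒ R ⊥ Q | {P}.

Yes — R ⊥ Q | {P}.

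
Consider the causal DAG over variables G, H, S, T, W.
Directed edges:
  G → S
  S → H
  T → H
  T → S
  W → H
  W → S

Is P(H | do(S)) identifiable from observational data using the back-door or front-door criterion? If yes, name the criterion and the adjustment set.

desc(S)\{S}={H}; candidates ⊆ {G,T,W}.
size 0: {}; under {} S still reaches {G,H,T,W} ∋ H.
size 1: {G}, {T}, {W}; under {G} S still reaches {H,T,W} ∋ H.
{T,W}: S⊥H given {T,W} in G with S→· removed — back-door holds.
P(H|do(S)) = Σ_{T,W} P(H|S,T,W)·P(T,W).

P(H|do(S)): backdoor, adjust for {T, W}.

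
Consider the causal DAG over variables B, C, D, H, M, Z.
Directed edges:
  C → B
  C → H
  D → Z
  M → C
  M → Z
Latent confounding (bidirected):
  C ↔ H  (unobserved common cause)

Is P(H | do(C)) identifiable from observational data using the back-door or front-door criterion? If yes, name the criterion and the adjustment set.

desc(C)\{C}={B,H}; candidates ⊆ {D,M,Z}.
C↔H: latent back-door arc(s) into C.
size 0: {}; under {} C still reaches {H,M,Z} ∋ H.
size 1: {D}, {M}, {Z}; under {D} C still reaches {H,M,Z} ∋ H.
size 2: {D,M}, {D,Z}, {M,Z}; under {D,M} C still reaches {H} ∋ H.
C↔H cannot be blocked by any observed set — no back-door set.
No mediator lies on a directed C→…→H path.
Neither criterion identifies P(H|do(C)) in this graph.

P(H|do(C)): not identifiable (no BD/FD set).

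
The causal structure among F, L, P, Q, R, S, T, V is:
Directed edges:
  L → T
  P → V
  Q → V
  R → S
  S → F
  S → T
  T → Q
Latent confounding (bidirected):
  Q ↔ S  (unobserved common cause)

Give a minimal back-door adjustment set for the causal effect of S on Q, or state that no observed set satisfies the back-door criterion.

desc(S)\{S}={F,Q,T,V}; candidates ⊆ {L,P,R}.
S↔Q: latent back-door arc(s) into S.
size 0: {}; under {} S still reaches {Q,R,V} ∋ Q.
size 1: {L}, {P}, {R}; under {L} S still reaches {Q,R,V} ∋ Q.
size 2: {L,P}, {L,R}, {P,R}; under {L,P} S still reaches {Q,R,V} ∋ Q.
S↔Q cannot be blocked by any observed set — no back-door set.

S→Q: no observed back-door set.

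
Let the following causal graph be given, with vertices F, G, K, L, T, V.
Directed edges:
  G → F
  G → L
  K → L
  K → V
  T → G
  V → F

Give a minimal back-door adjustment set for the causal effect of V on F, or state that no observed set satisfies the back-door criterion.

desc(V)\{V}={F}; candidates ⊆ {G,K,L,T}.
∅: V⊥F given ∅ in G with V→· removed — back-door holds.

V→F: minimal back-door set ∅.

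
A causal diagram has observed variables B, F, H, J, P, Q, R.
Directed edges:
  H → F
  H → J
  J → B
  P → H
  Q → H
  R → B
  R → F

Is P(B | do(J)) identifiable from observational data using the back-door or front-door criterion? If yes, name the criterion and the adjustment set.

desc(J)\{J}={B}; candidates ⊆ {F,H,P,Q,R}.
∅: J⊥B given ∅ in G with J→· removed — back-door holds.
P(B|do(J)) = P(B|J) — no adjustment needed.

P(B|do(J)): backdoor, adjust for ∅.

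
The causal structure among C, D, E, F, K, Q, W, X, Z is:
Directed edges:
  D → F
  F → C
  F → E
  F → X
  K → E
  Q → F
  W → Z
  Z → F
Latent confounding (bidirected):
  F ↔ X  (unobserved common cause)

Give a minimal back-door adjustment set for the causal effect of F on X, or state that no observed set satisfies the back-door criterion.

F→X: no observed back-door set.

desc(F)\{F}={C,E,X}; candidates ⊆ {D,K,Q,W,Z}.
F↔X: latent back-door arc(s) into F.
size 0: {}; under {} F still reaches {D,Q,W,X,Z} ∋ X.
size 1: {D}, {K}, {Q} …(+2); under {D} F still reaches {Q,W,X,Z} ∋ X.
size 2: {D,K}, {D,Q}, {D,W} …(+7); under {D,K} F still reaches {Q,W,X,Z} ∋ X.
F↔X cannot be blocked by any observed set — no back-door set.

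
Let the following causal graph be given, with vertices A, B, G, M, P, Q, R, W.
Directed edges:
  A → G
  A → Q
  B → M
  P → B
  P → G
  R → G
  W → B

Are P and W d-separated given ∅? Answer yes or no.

Bayes-Ball from P | ∅ reaches {B,G,M}.
W ∉ reach(P|∅) ⇒ P ⊥ W | ∅.

Yes — P ⊥ W | ∅.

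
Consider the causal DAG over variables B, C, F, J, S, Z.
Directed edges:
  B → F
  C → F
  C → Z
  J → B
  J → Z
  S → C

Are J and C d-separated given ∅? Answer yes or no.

Bayes-Ball from J | ∅ reaches {B,F,Z}.
C ∉ reach(J|∅) ⇒ J ⊥ C | ∅.

Yes — J ⊥ C | ∅.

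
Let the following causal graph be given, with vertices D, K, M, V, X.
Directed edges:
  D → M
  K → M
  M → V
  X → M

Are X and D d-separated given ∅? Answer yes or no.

Yes — X ⊥ D | ∅.

Bayes-Ball from X | ∅ reaches {M,V}.
D ∉ reach(X|∅) ⇒ X ⊥ D | ∅.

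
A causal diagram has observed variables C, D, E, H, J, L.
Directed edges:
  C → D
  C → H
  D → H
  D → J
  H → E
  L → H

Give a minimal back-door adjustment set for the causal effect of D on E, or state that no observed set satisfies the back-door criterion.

D→E: minimal back-door set {C}.

desc(D)\{D}={E,H,J}; candidates ⊆ {C,L}.
size 0: {}; under {} D still reaches {C,E,H} ∋ E.
{C}: D⊥E given {C} in G with D→· removed — back-door holds.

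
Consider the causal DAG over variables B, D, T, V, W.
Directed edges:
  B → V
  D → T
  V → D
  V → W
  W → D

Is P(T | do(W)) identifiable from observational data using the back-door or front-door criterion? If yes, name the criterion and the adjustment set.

desc(W)\{W}={D,T}; candidates ⊆ {B,V}.
size 0: {}; under {} W still reaches {B,D,T,V} ∋ T.
{V}: W⊥T given {V} in G with W→· removed — back-door holds.
P(T|do(W)) = Σ_{V} P(T|W,V)·P(V).

P(T|do(W)): backdoor, adjust for {V}.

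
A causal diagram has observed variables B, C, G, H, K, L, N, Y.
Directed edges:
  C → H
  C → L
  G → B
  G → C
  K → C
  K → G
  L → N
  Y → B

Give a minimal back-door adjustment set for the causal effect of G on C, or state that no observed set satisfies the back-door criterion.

G→C: minimal back-door set {K}.

desc(G)\{G}={B,C,H,L,N}; candidates ⊆ {K,Y}.
size 0: {}; under {} G still reaches {C,H,K,L,N} ∋ C.
{K}: G⊥C given {K} in G with G→· removed — back-door holds.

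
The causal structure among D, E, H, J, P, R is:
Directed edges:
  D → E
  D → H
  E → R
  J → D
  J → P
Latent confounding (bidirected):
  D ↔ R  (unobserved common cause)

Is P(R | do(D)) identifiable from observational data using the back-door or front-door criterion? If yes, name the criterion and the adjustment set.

P(R|do(D)): frontdoor, adjust for {E}.

desc(D)\{D}={E,H,R}; candidates ⊆ {J,P}.
D↔R: latent back-door arc(s) into D.
size 0: {}; under {} D still reaches {J,P,R} ∋ R.
size 1: {J}, {P}; under {J} D still reaches {R} ∋ R.
size 2: {J,P}; under {J,P} D still reaches {R} ∋ R.
D↔R cannot be blocked by any observed set — no back-door set.
{E}: (i) intercepts every directed D→R path; (ii) no back-door D→{E}; (iii) {D} blocks every back-door {E}→R. Front-door holds.
P(R|do(D)) = Σ_{E} P(E|D) Σ_{D'} P(R|E,D')P(D').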